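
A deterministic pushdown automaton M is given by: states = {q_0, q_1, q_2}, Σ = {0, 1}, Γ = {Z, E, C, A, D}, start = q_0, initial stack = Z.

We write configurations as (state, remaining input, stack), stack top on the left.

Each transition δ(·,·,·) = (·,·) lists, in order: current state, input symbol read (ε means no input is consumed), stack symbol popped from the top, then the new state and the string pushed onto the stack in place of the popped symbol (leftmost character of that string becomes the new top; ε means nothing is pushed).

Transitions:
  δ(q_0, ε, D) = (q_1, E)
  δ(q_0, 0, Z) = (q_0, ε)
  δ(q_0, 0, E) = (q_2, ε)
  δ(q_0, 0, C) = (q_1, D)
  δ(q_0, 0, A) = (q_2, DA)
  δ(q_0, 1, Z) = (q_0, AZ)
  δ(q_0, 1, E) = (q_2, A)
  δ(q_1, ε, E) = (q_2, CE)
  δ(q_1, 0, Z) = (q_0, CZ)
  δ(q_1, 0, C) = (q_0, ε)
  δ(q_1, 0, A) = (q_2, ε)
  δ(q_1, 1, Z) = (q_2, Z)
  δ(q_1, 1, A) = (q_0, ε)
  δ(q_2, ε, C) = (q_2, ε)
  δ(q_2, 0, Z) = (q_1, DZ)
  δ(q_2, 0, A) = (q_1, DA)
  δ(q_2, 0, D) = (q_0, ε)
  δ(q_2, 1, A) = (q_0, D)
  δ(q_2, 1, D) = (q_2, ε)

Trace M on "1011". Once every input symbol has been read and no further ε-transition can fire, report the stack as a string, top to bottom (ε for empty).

(q_0, 1011, Z)
  read 1, top Z: go to q_0, push AZ → (q_0, 011, AZ)
  read 0, top A: go to q_2, push DA → (q_2, 11, DAZ)
  read 1, top D: go to q_2, push ε → (q_2, 1, AZ)
  read 1, top A: go to q_0, push D → (q_0, ε, DZ)
  ε-move, top D: go to q_1, push E → (q_1, ε, EZ)
  ε-move, top E: go to q_2, push CE → (q_2, ε, CEZ)
  ε-move, top C: go to q_2, push ε → (q_2, ε, EZ)
All input consumed in state q_2 with stack EZ.

EZ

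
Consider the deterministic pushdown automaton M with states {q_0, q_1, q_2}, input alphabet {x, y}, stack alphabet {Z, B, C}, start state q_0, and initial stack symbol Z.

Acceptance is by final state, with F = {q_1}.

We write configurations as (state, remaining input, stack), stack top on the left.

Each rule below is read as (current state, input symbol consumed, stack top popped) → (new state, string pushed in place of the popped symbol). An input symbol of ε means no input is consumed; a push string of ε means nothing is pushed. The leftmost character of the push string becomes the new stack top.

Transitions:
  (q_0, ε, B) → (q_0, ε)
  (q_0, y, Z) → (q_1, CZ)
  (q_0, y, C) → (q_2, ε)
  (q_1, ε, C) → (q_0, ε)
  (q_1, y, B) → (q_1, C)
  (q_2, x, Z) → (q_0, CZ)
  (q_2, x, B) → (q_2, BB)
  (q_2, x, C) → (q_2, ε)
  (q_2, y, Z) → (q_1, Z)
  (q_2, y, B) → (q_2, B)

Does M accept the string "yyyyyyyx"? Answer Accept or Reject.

(q_0, yyyyyyyx, Z)
  read y, top Z: go to q_1, push CZ → (q_1, yyyyyyx, CZ)
  ε-move, top C: go to q_0, push ε → (q_0, yyyyyyx, Z)
  read y, top Z: go to q_1, push CZ → (q_1, yyyyyx, CZ)
  ε-move, top C: go to q_0, push ε → (q_0, yyyyyx, Z)
  read y, top Z: go to q_1, push CZ → (q_1, yyyyx, CZ)
  ε-move, top C: go to q_0, push ε → (q_0, yyyyx, Z)
  read y, top Z: go to q_1, push CZ → (q_1, yyyx, CZ)
  ε-move, top C: go to q_0, push ε → (q_0, yyyx, Z)
  read y, top Z: go to q_1, push CZ → (q_1, yyx, CZ)
  ε-move, top C: go to q_0, push ε → (q_0, yyx, Z)
  read y, top Z: go to q_1, push CZ → (q_1, yx, CZ)
  ε-move, top C: go to q_0, push ε → (q_0, yx, Z)
  read y, top Z: go to q_1, push CZ → (q_1, x, CZ)
  ε-move, top C: go to q_0, push ε → (q_0, x, Z)
No transition applies at (q_0, x, Z); input not fully consumed.

Reject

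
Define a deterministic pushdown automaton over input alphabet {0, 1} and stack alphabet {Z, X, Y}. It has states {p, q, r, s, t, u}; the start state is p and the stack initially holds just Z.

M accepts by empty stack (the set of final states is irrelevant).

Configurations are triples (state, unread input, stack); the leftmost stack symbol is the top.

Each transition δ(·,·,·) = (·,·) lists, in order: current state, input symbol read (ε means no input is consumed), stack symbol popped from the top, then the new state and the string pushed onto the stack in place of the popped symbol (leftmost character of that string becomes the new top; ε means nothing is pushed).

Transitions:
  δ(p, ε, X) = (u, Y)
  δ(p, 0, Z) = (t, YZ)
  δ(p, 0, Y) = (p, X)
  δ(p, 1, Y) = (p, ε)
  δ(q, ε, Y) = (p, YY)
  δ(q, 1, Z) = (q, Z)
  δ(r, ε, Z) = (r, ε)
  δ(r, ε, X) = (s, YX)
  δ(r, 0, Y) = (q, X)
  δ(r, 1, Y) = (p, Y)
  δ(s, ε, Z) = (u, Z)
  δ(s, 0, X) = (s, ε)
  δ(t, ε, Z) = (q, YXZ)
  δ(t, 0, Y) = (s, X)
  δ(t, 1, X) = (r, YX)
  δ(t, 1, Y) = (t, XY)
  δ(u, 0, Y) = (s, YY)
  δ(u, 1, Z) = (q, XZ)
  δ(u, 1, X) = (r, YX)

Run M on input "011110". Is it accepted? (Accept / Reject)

Reject

(p, 011110, Z)
  read 0, top Z: go to t, push YZ → (t, 11110, YZ)
  read 1, top Y: go to t, push XY → (t, 1110, XYZ)
  read 1, top X: go to r, push YX → (r, 110, YXYZ)
  read 1, top Y: go to p, push Y → (p, 10, YXYZ)
  read 1, top Y: go to p, push ε → (p, 0, XYZ)
  ε-move, top X: go to u, push Y → (u, 0, YYZ)
  read 0, top Y: go to s, push YY → (s, ε, YYYZ)
All input consumed; stack is YYYZ, not empty, and no further ε-move applies.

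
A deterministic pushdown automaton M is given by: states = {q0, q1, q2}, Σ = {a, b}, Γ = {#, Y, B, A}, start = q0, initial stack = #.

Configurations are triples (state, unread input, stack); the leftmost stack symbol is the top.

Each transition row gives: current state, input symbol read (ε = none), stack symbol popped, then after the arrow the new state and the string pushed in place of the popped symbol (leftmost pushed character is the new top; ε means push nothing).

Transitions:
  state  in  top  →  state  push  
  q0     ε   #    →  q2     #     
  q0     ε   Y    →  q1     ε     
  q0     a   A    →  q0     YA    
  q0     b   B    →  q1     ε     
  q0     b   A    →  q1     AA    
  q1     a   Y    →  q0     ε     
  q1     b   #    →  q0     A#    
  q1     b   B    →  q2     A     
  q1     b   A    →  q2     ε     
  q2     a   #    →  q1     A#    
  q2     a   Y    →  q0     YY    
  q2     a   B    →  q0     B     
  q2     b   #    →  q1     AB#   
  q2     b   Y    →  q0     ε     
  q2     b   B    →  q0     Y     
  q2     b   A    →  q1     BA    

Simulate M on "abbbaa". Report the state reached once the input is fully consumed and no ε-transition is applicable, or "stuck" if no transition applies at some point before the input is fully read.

stuck

(q0, abbbaa, #)
  ε-move, top #: go to q2, push # → (q2, abbbaa, #)
  read a, top #: go to q1, push A# → (q1, bbbaa, A#)
  read b, top A: go to q2, push ε → (q2, bbaa, #)
  read b, top #: go to q1, push AB# → (q1, baa, AB#)
  read b, top A: go to q2, push ε → (q2, aa, B#)
  read a, top B: go to q0, push B → (q0, a, B#)
No transition for (q0, a, top B); M blocks with input a remaining.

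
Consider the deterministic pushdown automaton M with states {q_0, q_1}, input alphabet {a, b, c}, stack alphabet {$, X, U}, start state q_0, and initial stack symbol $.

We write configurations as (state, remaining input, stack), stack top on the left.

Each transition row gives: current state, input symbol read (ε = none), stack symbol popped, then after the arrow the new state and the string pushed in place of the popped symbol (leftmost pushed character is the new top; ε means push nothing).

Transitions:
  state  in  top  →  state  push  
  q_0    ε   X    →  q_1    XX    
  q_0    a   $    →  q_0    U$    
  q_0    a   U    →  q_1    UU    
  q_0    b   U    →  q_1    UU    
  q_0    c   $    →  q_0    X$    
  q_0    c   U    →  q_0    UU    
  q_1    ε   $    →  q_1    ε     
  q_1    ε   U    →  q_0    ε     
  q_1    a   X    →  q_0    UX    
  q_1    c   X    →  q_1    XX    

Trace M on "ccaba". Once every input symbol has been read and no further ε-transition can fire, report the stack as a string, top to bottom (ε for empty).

(q_0, ccaba, $) ⊢ (q_0, caba, X$) ⊢ (q_1, caba, XX$) ⊢ (q_1, aba, XXX$) ⊢ (q_0, ba, UXXX$) ⊢ (q_1, a, UUXXX$) ⊢ (q_0, a, UXXX$) ⊢ (q_1, ε, UUXXX$) ⊢ (q_0, ε, UXXX$)
All input consumed in state q_0 with stack UXXX$.

UXXX$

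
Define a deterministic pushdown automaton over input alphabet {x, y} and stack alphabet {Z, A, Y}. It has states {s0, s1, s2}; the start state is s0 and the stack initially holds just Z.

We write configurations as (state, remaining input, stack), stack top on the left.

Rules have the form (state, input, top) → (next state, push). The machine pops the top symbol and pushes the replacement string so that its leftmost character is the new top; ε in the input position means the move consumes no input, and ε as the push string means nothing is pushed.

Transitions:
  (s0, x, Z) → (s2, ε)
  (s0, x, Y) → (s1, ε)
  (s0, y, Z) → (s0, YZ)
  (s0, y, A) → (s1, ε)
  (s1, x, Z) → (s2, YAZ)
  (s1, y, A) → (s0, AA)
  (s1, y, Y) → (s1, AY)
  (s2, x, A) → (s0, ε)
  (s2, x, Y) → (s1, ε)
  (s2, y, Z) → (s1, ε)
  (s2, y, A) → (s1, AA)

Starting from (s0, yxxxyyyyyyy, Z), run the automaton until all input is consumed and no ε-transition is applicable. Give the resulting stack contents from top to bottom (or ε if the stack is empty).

AAZ

(s0, yxxxyyyyyyy, Z)
  read y, top Z: go to s0, push YZ → (s0, xxxyyyyyyy, YZ)
  read x, top Y: go to s1, push ε → (s1, xxyyyyyyy, Z)
  read x, top Z: go to s2, push YAZ → (s2, xyyyyyyy, YAZ)
  read x, top Y: go to s1, push ε → (s1, yyyyyyy, AZ)
  read y, top A: go to s0, push AA → (s0, yyyyyy, AAZ)
  read y, top A: go to s1, push ε → (s1, yyyyy, AZ)
  read y, top A: go to s0, push AA → (s0, yyyy, AAZ)
  read y, top A: go to s1, push ε → (s1, yyy, AZ)
  read y, top A: go to s0, push AA → (s0, yy, AAZ)
  read y, top A: go to s1, push ε → (s1, y, AZ)
  read y, top A: go to s0, push AA → (s0, ε, AAZ)
All input consumed in state s0 with stack AAZ.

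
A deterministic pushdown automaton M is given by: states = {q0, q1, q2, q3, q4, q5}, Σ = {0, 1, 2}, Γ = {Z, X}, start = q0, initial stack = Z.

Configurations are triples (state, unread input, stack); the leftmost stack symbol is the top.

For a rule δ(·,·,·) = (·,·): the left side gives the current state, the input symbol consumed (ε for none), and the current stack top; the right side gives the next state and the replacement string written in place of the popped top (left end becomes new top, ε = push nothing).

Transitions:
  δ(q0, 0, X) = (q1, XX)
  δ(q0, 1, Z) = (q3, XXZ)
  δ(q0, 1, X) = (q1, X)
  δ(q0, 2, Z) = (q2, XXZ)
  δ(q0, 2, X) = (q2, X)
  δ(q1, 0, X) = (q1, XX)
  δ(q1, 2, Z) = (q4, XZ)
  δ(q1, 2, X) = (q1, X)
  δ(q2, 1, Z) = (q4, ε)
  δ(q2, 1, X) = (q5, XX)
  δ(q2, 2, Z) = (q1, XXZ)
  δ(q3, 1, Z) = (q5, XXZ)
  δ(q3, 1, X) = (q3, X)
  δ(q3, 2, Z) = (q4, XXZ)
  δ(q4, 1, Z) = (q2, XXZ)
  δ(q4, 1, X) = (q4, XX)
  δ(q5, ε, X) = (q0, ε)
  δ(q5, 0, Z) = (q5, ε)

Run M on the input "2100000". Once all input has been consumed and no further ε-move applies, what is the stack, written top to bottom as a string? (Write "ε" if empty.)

(q0, 2100000, Z)
  read 2, top Z: go to q2, push XXZ → (q2, 100000, XXZ)
  read 1, top X: go to q5, push XX → (q5, 00000, XXXZ)
  ε-move, top X: go to q0, push ε → (q0, 00000, XXZ)
  read 0, top X: go to q1, push XX → (q1, 0000, XXXZ)
  read 0, top X: go to q1, push XX → (q1, 000, XXXXZ)
  read 0, top X: go to q1, push XX → (q1, 00, XXXXXZ)
  read 0, top X: go to q1, push XX → (q1, 0, XXXXXXZ)
  read 0, top X: go to q1, push XX → (q1, ε, XXXXXXXZ)
All input consumed in state q1 with stack XXXXXXXZ.

XXXXXXXZ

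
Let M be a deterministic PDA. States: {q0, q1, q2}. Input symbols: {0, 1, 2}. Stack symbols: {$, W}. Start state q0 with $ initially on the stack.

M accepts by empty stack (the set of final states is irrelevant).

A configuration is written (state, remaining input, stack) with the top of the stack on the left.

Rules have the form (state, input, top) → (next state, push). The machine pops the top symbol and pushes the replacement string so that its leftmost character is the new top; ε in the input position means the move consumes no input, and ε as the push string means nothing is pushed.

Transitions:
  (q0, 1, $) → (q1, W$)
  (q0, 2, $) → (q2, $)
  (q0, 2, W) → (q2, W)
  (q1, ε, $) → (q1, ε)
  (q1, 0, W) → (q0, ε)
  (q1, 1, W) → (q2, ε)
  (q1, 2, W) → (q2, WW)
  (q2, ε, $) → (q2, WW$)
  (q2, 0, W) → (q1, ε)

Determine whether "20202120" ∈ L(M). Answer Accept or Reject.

Reject

(q0, 20202120, $) ⊢ (q2, 0202120, $) ⊢ (q2, 0202120, WW$) ⊢ (q1, 202120, W$) ⊢ (q2, 02120, WW$) ⊢ (q1, 2120, W$) ⊢ (q2, 120, WW$)
No transition applies at (q2, 120, WW$); input not fully consumed.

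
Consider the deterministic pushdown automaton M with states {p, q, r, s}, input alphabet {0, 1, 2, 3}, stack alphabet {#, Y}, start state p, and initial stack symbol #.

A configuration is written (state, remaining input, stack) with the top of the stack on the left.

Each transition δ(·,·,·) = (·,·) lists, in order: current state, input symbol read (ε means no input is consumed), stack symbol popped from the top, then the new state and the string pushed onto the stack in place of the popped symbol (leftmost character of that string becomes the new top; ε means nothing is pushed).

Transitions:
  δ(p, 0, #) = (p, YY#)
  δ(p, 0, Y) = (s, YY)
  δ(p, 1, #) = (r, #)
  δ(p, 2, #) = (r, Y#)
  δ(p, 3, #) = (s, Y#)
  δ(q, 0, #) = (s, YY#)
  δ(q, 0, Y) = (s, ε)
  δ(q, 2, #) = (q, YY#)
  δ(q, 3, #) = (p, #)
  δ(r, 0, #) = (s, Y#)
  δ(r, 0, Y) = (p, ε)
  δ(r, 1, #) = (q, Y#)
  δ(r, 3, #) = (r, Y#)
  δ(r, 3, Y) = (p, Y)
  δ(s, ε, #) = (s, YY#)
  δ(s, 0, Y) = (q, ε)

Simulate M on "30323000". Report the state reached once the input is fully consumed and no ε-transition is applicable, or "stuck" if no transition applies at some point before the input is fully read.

(p, 30323000, #)
  read 3, top #: go to s, push Y# → (s, 0323000, Y#)
  read 0, top Y: go to q, push ε → (q, 323000, #)
  read 3, top #: go to p, push # → (p, 23000, #)
  read 2, top #: go to r, push Y# → (r, 3000, Y#)
  read 3, top Y: go to p, push Y → (p, 000, Y#)
  read 0, top Y: go to s, push YY → (s, 00, YY#)
  read 0, top Y: go to q, push ε → (q, 0, Y#)
  read 0, top Y: go to s, push ε → (s, ε, #)
  ε-move, top #: go to s, push YY# → (s, ε, YY#)
All input consumed; M is in state s.

s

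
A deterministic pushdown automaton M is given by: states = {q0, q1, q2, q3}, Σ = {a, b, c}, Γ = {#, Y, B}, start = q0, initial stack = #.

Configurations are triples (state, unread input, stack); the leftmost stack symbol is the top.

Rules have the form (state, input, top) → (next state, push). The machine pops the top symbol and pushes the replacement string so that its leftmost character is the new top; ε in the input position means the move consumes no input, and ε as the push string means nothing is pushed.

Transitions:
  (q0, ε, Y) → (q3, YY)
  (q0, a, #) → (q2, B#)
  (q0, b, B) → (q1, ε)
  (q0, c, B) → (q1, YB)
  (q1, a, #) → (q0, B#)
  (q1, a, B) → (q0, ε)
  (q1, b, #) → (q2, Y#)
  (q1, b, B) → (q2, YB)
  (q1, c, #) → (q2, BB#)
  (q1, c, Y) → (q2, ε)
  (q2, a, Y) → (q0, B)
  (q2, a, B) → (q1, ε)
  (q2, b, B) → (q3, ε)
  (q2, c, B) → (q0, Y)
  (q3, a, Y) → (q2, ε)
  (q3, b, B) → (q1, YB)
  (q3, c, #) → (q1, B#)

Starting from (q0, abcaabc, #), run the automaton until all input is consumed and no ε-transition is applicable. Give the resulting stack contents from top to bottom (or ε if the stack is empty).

B#

(q0, abcaabc, #)
  read a, top #: go to q2, push B# → (q2, bcaabc, B#)
  read b, top B: go to q3, push ε → (q3, caabc, #)
  read c, top #: go to q1, push B# → (q1, aabc, B#)
  read a, top B: go to q0, push ε → (q0, abc, #)
  read a, top #: go to q2, push B# → (q2, bc, B#)
  read b, top B: go to q3, push ε → (q3, c, #)
  read c, top #: go to q1, push B# → (q1, ε, B#)
All input consumed in state q1 with stack B#.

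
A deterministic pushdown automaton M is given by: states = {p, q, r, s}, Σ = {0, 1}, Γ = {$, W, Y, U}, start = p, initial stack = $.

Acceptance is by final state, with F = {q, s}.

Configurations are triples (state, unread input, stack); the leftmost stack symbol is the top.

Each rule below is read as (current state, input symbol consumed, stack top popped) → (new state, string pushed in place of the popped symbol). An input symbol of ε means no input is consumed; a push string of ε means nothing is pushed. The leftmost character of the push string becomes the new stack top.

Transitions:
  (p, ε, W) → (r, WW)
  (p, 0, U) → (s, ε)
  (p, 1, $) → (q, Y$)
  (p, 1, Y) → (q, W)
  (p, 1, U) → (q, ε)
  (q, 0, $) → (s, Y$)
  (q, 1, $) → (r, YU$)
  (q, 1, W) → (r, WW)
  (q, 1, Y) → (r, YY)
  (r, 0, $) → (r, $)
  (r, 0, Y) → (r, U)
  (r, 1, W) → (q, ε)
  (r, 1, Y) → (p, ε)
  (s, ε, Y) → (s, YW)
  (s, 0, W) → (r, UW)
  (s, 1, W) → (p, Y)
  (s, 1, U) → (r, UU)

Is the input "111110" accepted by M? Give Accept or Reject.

Reject

(p, 111110, $)
  read 1, top $: go to q, push Y$ → (q, 11110, Y$)
  read 1, top Y: go to r, push YY → (r, 1110, YY$)
  read 1, top Y: go to p, push ε → (p, 110, Y$)
  read 1, top Y: go to q, push W → (q, 10, W$)
  read 1, top W: go to r, push WW → (r, 0, WW$)
No transition applies at (r, 0, WW$); input not fully consumed.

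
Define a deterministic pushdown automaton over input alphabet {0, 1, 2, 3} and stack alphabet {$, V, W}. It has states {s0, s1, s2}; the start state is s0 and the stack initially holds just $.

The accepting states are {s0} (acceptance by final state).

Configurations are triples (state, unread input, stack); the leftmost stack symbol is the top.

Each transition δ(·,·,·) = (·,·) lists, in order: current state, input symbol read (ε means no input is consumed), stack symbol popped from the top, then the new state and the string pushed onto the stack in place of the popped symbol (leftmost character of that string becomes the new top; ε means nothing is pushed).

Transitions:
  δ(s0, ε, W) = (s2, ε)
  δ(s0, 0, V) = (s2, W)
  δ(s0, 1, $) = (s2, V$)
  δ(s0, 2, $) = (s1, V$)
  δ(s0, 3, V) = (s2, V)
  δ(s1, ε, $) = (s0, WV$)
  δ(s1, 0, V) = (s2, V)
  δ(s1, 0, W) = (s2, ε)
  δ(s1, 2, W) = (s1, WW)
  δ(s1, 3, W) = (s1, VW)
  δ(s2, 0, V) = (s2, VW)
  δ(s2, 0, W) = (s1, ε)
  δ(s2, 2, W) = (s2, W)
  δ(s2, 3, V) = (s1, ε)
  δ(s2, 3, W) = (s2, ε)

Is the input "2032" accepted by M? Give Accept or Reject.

Reject

(s0, 2032, $)
  read 2, top $: go to s1, push V$ → (s1, 032, V$)
  read 0, top V: go to s2, push V → (s2, 32, V$)
  read 3, top V: go to s1, push ε → (s1, 2, $)
  ε-move, top $: go to s0, push WV$ → (s0, 2, WV$)
  ε-move, top W: go to s2, push ε → (s2, 2, V$)
No transition applies at (s2, 2, V$); input not fully consumed.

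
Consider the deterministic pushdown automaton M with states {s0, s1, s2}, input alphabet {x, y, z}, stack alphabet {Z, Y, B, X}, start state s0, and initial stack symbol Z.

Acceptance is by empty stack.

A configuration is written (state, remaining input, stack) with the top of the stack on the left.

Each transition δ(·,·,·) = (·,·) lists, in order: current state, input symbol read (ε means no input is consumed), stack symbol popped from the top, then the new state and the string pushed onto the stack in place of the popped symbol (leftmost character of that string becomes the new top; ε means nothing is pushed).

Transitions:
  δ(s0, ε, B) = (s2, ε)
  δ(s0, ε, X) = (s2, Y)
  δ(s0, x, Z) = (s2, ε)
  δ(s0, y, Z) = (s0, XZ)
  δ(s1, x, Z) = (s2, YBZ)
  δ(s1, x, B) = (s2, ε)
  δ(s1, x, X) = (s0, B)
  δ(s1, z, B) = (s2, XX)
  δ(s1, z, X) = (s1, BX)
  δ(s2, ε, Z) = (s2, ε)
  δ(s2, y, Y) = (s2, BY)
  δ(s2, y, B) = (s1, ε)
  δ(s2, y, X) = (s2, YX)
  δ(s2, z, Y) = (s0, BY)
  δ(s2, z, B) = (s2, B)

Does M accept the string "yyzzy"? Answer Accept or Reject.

(s0, yyzzy, Z)
  read y, top Z: go to s0, push XZ → (s0, yzzy, XZ)
  ε-move, top X: go to s2, push Y → (s2, yzzy, YZ)
  read y, top Y: go to s2, push BY → (s2, zzy, BYZ)
  read z, top B: go to s2, push B → (s2, zy, BYZ)
  read z, top B: go to s2, push B → (s2, y, BYZ)
  read y, top B: go to s1, push ε → (s1, ε, YZ)
All input consumed; stack is YZ, not empty, and no further ε-move applies.

Reject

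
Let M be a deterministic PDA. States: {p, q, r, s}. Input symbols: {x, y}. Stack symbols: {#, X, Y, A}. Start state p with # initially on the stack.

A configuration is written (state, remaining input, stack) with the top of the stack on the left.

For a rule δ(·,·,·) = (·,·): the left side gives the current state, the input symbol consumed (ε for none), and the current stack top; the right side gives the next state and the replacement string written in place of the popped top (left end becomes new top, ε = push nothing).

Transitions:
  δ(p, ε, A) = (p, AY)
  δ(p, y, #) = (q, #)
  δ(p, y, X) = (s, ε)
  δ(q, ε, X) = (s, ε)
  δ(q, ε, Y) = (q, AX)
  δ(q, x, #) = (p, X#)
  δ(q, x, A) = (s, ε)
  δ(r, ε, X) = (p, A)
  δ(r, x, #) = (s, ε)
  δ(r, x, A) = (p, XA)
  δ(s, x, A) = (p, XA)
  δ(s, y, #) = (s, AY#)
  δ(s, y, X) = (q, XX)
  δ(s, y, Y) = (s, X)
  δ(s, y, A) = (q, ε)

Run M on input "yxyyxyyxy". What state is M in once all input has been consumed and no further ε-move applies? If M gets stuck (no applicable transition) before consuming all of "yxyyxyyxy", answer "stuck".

s

(p, yxyyxyyxy, #)
  read y, top #: go to q, push # → (q, xyyxyyxy, #)
  read x, top #: go to p, push X# → (p, yyxyyxy, X#)
  read y, top X: go to s, push ε → (s, yxyyxy, #)
  read y, top #: go to s, push AY# → (s, xyyxy, AY#)
  read x, top A: go to p, push XA → (p, yyxy, XAY#)
  read y, top X: go to s, push ε → (s, yxy, AY#)
  read y, top A: go to q, push ε → (q, xy, Y#)
  ε-move, top Y: go to q, push AX → (q, xy, AX#)
  read x, top A: go to s, push ε → (s, y, X#)
  read y, top X: go to q, push XX → (q, ε, XX#)
  ε-move, top X: go to s, push ε → (s, ε, X#)
All input consumed; M is in state s.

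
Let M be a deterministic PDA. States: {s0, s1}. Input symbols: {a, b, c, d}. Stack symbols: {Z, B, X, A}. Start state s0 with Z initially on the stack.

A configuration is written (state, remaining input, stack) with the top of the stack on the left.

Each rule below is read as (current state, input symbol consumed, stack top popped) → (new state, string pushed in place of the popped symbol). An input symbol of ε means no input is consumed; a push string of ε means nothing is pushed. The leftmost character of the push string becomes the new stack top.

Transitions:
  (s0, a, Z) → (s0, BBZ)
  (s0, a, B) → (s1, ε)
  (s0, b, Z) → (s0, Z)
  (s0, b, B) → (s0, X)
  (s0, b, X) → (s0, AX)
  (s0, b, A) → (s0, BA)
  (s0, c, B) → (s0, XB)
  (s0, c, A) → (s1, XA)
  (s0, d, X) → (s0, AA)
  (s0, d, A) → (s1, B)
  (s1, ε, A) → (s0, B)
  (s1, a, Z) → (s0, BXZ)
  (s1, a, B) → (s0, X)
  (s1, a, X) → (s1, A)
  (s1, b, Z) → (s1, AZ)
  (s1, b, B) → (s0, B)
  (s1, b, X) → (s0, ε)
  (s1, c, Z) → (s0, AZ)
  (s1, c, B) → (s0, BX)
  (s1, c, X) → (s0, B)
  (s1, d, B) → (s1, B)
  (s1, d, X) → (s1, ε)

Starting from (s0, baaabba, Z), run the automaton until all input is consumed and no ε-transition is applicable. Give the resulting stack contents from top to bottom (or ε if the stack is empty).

BXZ

(s0, baaabba, Z)
  read b, top Z: go to s0, push Z → (s0, aaabba, Z)
  read a, top Z: go to s0, push BBZ → (s0, aabba, BBZ)
  read a, top B: go to s1, push ε → (s1, abba, BZ)
  read a, top B: go to s0, push X → (s0, bba, XZ)
  read b, top X: go to s0, push AX → (s0, ba, AXZ)
  read b, top A: go to s0, push BA → (s0, a, BAXZ)
  read a, top B: go to s1, push ε → (s1, ε, AXZ)
  ε-move, top A: go to s0, push B → (s0, ε, BXZ)
All input consumed in state s0 with stack BXZ.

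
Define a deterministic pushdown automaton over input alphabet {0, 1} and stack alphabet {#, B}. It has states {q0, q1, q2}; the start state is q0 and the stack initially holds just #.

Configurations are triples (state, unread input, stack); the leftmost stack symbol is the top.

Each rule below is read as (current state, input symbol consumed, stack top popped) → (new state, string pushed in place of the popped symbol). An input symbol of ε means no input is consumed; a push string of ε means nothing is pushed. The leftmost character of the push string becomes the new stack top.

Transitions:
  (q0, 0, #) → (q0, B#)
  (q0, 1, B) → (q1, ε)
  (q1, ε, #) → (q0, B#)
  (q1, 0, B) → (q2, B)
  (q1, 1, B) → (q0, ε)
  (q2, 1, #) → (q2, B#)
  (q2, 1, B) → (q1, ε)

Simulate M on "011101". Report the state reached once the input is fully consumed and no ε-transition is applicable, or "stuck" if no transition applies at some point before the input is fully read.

stuck

(q0, 011101, #)
  read 0, top #: go to q0, push B# → (q0, 11101, B#)
  read 1, top B: go to q1, push ε → (q1, 1101, #)
  ε-move, top #: go to q0, push B# → (q0, 1101, B#)
  read 1, top B: go to q1, push ε → (q1, 101, #)
  ε-move, top #: go to q0, push B# → (q0, 101, B#)
  read 1, top B: go to q1, push ε → (q1, 01, #)
  ε-move, top #: go to q0, push B# → (q0, 01, B#)
No transition for (q0, 0, top B); M blocks with input 01 remaining.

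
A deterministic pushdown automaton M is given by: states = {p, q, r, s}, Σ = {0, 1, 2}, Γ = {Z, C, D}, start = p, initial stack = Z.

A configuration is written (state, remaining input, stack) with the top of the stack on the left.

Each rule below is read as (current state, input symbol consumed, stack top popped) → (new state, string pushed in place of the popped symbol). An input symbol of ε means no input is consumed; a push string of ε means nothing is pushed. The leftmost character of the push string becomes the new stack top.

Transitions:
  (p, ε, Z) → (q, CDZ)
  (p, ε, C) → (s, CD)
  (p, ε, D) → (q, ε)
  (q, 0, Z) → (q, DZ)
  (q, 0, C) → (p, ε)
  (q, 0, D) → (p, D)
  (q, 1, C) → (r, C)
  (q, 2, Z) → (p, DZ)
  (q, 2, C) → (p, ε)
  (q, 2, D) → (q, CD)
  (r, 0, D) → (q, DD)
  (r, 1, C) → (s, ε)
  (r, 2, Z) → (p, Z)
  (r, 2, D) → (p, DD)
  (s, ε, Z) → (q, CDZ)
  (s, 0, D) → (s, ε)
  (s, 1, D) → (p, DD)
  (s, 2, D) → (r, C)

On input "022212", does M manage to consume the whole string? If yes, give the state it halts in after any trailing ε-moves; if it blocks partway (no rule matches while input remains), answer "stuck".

stuck

(p, 022212, Z) ⊢ (q, 022212, CDZ) ⊢ (p, 22212, DZ) ⊢ (q, 22212, Z) ⊢ (p, 2212, DZ) ⊢ (q, 2212, Z) ⊢ (p, 212, DZ) ⊢ (q, 212, Z) ⊢ (p, 12, DZ) ⊢ (q, 12, Z)
No transition for (q, 1, top Z); M blocks with input 12 remaining.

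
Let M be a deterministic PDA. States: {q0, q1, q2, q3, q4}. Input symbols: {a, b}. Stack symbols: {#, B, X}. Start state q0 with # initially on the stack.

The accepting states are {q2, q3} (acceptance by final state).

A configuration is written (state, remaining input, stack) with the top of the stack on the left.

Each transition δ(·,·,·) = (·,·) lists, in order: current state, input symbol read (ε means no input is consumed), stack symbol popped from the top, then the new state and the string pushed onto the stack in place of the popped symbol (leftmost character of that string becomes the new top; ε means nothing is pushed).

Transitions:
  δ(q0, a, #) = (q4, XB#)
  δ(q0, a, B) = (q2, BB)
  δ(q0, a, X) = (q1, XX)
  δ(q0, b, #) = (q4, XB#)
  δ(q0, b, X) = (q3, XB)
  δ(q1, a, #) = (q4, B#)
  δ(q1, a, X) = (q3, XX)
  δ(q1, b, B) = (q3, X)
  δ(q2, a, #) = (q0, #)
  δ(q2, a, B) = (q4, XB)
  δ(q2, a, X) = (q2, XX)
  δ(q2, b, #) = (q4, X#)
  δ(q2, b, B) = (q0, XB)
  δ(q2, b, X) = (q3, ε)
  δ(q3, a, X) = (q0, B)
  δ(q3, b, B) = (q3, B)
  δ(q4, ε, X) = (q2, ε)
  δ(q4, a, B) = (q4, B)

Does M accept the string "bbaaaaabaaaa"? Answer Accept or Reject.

Accept

(q0, bbaaaaabaaaa, #)
  read b, top #: go to q4, push XB# → (q4, baaaaabaaaa, XB#)
  ε-move, top X: go to q2, push ε → (q2, baaaaabaaaa, B#)
  read b, top B: go to q0, push XB → (q0, aaaaabaaaa, XB#)
  read a, top X: go to q1, push XX → (q1, aaaabaaaa, XXB#)
  read a, top X: go to q3, push XX → (q3, aaabaaaa, XXXB#)
  read a, top X: go to q0, push B → (q0, aabaaaa, BXXB#)
  read a, top B: go to q2, push BB → (q2, abaaaa, BBXXB#)
  read a, top B: go to q4, push XB → (q4, baaaa, XBBXXB#)
  ε-move, top X: go to q2, push ε → (q2, baaaa, BBXXB#)
  read b, top B: go to q0, push XB → (q0, aaaa, XBBXXB#)
  read a, top X: go to q1, push XX → (q1, aaa, XXBBXXB#)
  read a, top X: go to q3, push XX → (q3, aa, XXXBBXXB#)
  read a, top X: go to q0, push B → (q0, a, BXXBBXXB#)
  read a, top B: go to q2, push BB → (q2, ε, BBXXBBXXB#)
All input consumed; state q2 ∈ F.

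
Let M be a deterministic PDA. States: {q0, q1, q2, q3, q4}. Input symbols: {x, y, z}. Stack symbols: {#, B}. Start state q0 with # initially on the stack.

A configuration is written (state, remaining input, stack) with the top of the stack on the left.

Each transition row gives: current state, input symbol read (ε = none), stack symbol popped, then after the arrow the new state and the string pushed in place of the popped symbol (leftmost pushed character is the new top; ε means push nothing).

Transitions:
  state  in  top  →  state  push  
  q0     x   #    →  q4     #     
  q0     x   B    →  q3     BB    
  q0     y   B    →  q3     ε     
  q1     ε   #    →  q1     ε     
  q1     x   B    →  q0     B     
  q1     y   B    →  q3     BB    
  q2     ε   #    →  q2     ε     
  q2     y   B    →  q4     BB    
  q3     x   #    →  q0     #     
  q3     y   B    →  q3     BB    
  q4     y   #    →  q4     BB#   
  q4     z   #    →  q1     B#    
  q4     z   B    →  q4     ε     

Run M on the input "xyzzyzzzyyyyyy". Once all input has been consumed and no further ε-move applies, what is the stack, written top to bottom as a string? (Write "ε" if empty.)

BBBBBBB#

(q0, xyzzyzzzyyyyyy, #)
  read x, top #: go to q4, push # → (q4, yzzyzzzyyyyyy, #)
  read y, top #: go to q4, push BB# → (q4, zzyzzzyyyyyy, BB#)
  read z, top B: go to q4, push ε → (q4, zyzzzyyyyyy, B#)
  read z, top B: go to q4, push ε → (q4, yzzzyyyyyy, #)
  read y, top #: go to q4, push BB# → (q4, zzzyyyyyy, BB#)
  read z, top B: go to q4, push ε → (q4, zzyyyyyy, B#)
  read z, top B: go to q4, push ε → (q4, zyyyyyy, #)
  read z, top #: go to q1, push B# → (q1, yyyyyy, B#)
  read y, top B: go to q3, push BB → (q3, yyyyy, BB#)
  read y, top B: go to q3, push BB → (q3, yyyy, BBB#)
  read y, top B: go to q3, push BB → (q3, yyy, BBBB#)
  read y, top B: go to q3, push BB → (q3, yy, BBBBB#)
  read y, top B: go to q3, push BB → (q3, y, BBBBBB#)
  read y, top B: go to q3, push BB → (q3, ε, BBBBBBB#)
All input consumed in state q3 with stack BBBBBBB#.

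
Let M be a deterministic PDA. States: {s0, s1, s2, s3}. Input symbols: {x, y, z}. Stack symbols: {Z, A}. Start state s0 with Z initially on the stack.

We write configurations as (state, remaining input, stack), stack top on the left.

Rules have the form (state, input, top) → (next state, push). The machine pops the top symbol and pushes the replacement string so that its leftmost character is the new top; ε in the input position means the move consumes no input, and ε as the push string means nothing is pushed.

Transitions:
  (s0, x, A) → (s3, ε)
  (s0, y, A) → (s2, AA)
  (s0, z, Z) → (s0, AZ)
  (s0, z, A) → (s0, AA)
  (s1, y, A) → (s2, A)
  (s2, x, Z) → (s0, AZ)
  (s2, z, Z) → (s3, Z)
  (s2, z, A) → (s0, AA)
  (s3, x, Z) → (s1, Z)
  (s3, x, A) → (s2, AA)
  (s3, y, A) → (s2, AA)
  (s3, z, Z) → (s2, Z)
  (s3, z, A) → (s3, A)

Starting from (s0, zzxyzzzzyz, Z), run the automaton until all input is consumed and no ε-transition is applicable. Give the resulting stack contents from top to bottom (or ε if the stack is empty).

AAAAAAAAZ

(s0, zzxyzzzzyz, Z) ⊢ (s0, zxyzzzzyz, AZ) ⊢ (s0, xyzzzzyz, AAZ) ⊢ (s3, yzzzzyz, AZ) ⊢ (s2, zzzzyz, AAZ) ⊢ (s0, zzzyz, AAAZ) ⊢ (s0, zzyz, AAAAZ) ⊢ (s0, zyz, AAAAAZ) ⊢ (s0, yz, AAAAAAZ) ⊢ (s2, z, AAAAAAAZ) ⊢ (s0, ε, AAAAAAAAZ)
All input consumed in state s0 with stack AAAAAAAAZ.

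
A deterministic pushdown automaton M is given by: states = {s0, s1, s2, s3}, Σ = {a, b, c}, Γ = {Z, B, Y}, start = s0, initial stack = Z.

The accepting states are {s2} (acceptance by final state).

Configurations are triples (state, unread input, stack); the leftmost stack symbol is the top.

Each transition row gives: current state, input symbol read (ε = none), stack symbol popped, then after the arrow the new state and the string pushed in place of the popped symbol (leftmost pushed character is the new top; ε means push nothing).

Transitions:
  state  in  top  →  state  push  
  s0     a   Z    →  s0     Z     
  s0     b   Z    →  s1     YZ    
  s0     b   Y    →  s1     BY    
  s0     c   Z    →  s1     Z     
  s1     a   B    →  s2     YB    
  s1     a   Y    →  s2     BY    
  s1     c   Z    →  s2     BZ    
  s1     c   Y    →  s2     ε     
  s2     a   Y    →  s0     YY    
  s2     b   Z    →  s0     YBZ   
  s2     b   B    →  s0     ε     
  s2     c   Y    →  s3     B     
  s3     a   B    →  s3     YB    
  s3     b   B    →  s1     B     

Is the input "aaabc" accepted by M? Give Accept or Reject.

(s0, aaabc, Z)
  read a, top Z: go to s0, push Z → (s0, aabc, Z)
  read a, top Z: go to s0, push Z → (s0, abc, Z)
  read a, top Z: go to s0, push Z → (s0, bc, Z)
  read b, top Z: go to s1, push YZ → (s1, c, YZ)
  read c, top Y: go to s2, push ε → (s2, ε, Z)
All input consumed; state s2 ∈ F.

Accept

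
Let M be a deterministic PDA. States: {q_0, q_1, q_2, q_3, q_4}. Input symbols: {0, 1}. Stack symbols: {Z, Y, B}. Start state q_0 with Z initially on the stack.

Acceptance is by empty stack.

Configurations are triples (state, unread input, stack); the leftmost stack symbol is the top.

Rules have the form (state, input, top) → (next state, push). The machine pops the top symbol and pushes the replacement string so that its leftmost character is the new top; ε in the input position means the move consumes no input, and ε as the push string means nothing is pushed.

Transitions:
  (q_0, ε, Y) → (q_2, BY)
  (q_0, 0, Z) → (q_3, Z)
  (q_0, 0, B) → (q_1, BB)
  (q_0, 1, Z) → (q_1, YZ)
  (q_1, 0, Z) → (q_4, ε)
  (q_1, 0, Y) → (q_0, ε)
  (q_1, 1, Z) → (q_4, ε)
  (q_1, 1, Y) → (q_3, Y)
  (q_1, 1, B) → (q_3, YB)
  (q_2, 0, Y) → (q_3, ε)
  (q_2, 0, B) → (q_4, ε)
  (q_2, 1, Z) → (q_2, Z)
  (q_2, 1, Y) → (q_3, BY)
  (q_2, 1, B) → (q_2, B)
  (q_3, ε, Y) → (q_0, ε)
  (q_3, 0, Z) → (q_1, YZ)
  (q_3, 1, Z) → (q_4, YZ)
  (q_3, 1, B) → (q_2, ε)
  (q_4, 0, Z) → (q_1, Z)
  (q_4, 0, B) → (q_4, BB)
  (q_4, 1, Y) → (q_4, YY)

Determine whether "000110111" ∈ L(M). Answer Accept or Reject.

(q_0, 000110111, Z) ⊢ (q_3, 00110111, Z) ⊢ (q_1, 0110111, YZ) ⊢ (q_0, 110111, Z) ⊢ (q_1, 10111, YZ) ⊢ (q_3, 0111, YZ) ⊢ (q_0, 0111, Z) ⊢ (q_3, 111, Z) ⊢ (q_4, 11, YZ) ⊢ (q_4, 1, YYZ) ⊢ (q_4, ε, YYYZ)
All input consumed; stack is YYYZ, not empty, and no further ε-move applies.

Reject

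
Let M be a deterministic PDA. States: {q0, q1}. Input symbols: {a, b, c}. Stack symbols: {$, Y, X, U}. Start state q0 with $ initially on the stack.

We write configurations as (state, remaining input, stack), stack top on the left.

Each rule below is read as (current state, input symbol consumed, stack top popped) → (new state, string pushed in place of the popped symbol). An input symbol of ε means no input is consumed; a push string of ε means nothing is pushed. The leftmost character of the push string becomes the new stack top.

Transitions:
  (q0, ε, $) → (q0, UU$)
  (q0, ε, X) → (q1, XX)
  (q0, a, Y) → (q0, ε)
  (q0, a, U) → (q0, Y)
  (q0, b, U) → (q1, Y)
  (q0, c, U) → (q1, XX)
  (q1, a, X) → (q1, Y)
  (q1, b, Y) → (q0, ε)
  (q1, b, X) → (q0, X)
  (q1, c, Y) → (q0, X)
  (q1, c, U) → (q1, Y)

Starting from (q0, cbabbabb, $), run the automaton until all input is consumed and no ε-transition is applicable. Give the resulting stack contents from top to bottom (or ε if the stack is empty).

XXXXXU$

(q0, cbabbabb, $)
  ε-move, top $: go to q0, push UU$ → (q0, cbabbabb, UU$)
  read c, top U: go to q1, push XX → (q1, babbabb, XXU$)
  read b, top X: go to q0, push X → (q0, abbabb, XXU$)
  ε-move, top X: go to q1, push XX → (q1, abbabb, XXXU$)
  read a, top X: go to q1, push Y → (q1, bbabb, YXXU$)
  read b, top Y: go to q0, push ε → (q0, babb, XXU$)
  ε-move, top X: go to q1, push XX → (q1, babb, XXXU$)
  read b, top X: go to q0, push X → (q0, abb, XXXU$)
  ε-move, top X: go to q1, push XX → (q1, abb, XXXXU$)
  read a, top X: go to q1, push Y → (q1, bb, YXXXU$)
  read b, top Y: go to q0, push ε → (q0, b, XXXU$)
  ε-move, top X: go to q1, push XX → (q1, b, XXXXU$)
  read b, top X: go to q0, push X → (q0, ε, XXXXU$)
  ε-move, top X: go to q1, push XX → (q1, ε, XXXXXU$)
All input consumed in state q1 with stack XXXXXU$.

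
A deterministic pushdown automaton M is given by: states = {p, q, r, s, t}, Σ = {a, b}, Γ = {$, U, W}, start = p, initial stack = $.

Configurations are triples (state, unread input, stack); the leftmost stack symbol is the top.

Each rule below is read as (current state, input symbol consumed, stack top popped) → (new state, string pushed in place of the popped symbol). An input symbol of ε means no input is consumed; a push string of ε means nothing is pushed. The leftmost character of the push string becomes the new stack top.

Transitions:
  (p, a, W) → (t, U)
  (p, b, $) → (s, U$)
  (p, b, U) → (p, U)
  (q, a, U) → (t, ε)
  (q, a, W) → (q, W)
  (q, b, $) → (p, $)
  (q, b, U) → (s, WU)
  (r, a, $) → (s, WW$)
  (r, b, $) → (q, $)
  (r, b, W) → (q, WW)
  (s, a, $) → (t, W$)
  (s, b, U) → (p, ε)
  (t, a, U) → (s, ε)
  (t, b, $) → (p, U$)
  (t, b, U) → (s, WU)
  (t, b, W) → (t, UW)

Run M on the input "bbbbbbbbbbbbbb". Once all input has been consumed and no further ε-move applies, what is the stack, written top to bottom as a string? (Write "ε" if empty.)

(p, bbbbbbbbbbbbbb, $) ⊢ (s, bbbbbbbbbbbbb, U$) ⊢ (p, bbbbbbbbbbbb, $) ⊢ (s, bbbbbbbbbbb, U$) ⊢ (p, bbbbbbbbbb, $) ⊢ (s, bbbbbbbbb, U$) ⊢ (p, bbbbbbbb, $) ⊢ (s, bbbbbbb, U$) ⊢ (p, bbbbbb, $) ⊢ (s, bbbbb, U$) ⊢ (p, bbbb, $) ⊢ (s, bbb, U$) ⊢ (p, bb, $) ⊢ (s, b, U$) ⊢ (p, ε, $)
All input consumed in state p with stack $.

$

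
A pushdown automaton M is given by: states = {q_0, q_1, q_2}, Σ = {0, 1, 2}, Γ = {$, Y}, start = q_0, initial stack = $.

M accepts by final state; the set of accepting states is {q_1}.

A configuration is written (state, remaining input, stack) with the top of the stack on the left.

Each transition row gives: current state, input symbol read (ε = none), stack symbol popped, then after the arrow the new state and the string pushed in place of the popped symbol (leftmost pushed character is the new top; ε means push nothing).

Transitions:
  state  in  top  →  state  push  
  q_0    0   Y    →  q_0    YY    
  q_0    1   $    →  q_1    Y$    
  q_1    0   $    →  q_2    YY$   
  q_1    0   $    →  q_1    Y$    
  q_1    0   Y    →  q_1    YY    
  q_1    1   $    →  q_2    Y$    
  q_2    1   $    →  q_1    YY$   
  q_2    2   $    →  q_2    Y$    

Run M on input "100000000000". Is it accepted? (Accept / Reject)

Accept

One accepting computation: (q_0, 100000000000, $) ⊢ (q_1, 00000000000, Y$) ⊢ (q_1, 0000000000, YY$) ⊢ (q_1, 000000000, YYY$) ⊢ (q_1, 00000000, YYYY$) ⊢ (q_1, 0000000, YYYYY$) ⊢ (q_1, 000000, YYYYYY$) ⊢ (q_1, 00000, YYYYYYY$) ⊢ (q_1, 0000, YYYYYYYY$) ⊢ (q_1, 000, YYYYYYYYY$) ⊢ (q_1, 00, YYYYYYYYYY$) ⊢ (q_1, 0, YYYYYYYYYYY$) ⊢ (q_1, ε, YYYYYYYYYYYY$)
All input consumed and state q_1 ∈ F.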